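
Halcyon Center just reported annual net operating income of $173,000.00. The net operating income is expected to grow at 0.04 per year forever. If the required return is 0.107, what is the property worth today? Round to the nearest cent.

$2685373.13

D₁ = D₀ × (1 + g) = $173,000.00 × 1.04 = $179,920.0000
Growing perpetuity: P = D₁ / (r − g) = $179,920.0000 / (0.107 − 0.04) = $2,685,373.13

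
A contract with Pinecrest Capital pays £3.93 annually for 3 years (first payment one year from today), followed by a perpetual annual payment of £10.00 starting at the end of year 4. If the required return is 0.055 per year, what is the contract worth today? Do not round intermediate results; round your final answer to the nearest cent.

PV of 3-year annuity: £3.93 × [1 − (1+0.055)^−3] / 0.055 = 10.60288
Perpetuity value at year 3: £10.00 / 0.055 = 181.81818
PV of perpetuity: 181.81818 / (1+0.055)^3 = 154.83885
Total PV = 10.60288 + 154.83885 = 165.44173

£165.44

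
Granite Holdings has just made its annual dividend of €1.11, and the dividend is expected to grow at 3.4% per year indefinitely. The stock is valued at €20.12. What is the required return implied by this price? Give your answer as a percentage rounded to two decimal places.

D₁ = €1.11 × 1.034 = €1.1477
P = D₁/(r − g) ⇒ r = D₁/P + g = €1.1477/€20.12 + 0.034 = 0.057045 + 0.034 = 0.091045

9.10%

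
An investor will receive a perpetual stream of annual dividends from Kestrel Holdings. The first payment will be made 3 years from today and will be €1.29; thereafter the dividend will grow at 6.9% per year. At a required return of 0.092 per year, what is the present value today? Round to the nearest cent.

Value at end of year 2: C₁ / (r − g) = €1.29 / (0.092 − 0.069) = €56.0870
Discount to today: PV = €56.0870 / (1 + 0.092)^2 = €56.0870 / 1.192464 = €47.03

€47.03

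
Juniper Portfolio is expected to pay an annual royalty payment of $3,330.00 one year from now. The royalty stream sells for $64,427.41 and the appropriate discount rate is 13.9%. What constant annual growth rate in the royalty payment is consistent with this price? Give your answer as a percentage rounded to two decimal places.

8.73%

P = D₁/(r−g) ⇒ g = r − D₁/P = 0.139 − $3,330.00/$64,427.41 = 0.087314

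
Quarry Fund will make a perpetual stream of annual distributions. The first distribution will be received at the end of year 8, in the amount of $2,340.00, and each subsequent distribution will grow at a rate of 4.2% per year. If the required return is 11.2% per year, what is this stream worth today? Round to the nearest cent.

Value at end of year 7: C₁ / (r − g) = $2,340.00 / (0.112 − 0.042) = $33,428.5714
Discount to today: PV = $33,428.5714 / (1 + 0.112)^7 = $33,428.5714 / 2.102488 = $15,899.53

$15899.53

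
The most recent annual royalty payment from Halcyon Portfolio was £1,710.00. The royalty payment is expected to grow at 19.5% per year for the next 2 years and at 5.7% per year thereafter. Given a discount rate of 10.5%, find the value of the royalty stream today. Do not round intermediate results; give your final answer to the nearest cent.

D_1 = 2043.45000
D_2 = 2441.92275
Terminal value at year 2: TV = D_2×(1+g_2)/(r−g_2) = 2581.11235/0.048 = 53773.17389
P_0 = D_1/(1+r)^1 + D_2/(1+r)^2 + TV/(1+r)^2
    = 1849.27602 + 1999.89578 + 44039.37175 = 47888.54355

£47888.54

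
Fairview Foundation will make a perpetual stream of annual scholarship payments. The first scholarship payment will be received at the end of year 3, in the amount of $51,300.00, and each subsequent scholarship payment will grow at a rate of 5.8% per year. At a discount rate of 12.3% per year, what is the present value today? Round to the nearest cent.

Value at end of year 2: C₁ / (r − g) = $51,300.00 / (0.123 − 0.058) = $789,230.7692
Discount to today: PV = $789,230.7692 / (1 + 0.123)^2 = $789,230.7692 / 1.261129 = $625,812.88

$625812.88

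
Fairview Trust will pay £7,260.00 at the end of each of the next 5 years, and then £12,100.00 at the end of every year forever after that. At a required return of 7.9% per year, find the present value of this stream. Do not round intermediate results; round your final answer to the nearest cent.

£133788.80

PV of 5-year annuity: £7,260.00 × [1 − (1+0.079)^−5] / 0.079 = 29063.63484
Perpetuity value at year 5: £12,100.00 / 0.079 = 153164.55696
PV of perpetuity: 153164.55696 / (1+0.079)^5 = 104725.16556
Total PV = 29063.63484 + 104725.16556 = 133788.80040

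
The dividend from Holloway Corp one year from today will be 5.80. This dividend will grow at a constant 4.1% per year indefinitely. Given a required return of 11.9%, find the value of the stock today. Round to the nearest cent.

Growing perpetuity: P = D₁ / (r − g) = 5.8000 / (0.119 − 0.041) = 74.36

74.36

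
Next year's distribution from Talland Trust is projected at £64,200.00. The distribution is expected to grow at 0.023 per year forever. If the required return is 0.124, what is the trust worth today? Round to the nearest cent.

£635643.56

Growing perpetuity: P = D₁ / (r − g) = £64,200.0000 / (0.124 − 0.023) = £635,643.56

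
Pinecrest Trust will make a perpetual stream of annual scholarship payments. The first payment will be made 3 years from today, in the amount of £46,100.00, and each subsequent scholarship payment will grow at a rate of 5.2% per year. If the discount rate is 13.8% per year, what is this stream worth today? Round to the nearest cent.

£413921.47

Value at end of year 2: C₁ / (r − g) = £46,100.00 / (0.138 − 0.052) = £536,046.5116
Discount to today: PV = £536,046.5116 / (1 + 0.138)^2 = £536,046.5116 / 1.295044 = £413,921.47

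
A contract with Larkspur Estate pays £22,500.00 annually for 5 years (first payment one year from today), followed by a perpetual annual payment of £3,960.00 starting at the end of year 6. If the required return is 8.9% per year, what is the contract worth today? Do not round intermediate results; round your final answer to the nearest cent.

£116796.02

PV of 5-year annuity: £22,500.00 × [1 − (1+0.089)^−5] / 0.089 = 87744.70465
Perpetuity value at year 5: £3,960.00 / 0.089 = 44494.38202
PV of perpetuity: 44494.38202 / (1+0.089)^5 = 29051.31400
Total PV = 87744.70465 + 29051.31400 = 116796.01866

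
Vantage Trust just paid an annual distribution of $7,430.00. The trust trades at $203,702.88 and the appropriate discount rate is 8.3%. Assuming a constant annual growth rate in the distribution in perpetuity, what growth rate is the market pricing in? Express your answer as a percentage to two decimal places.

4.49%

P = D₀(1+g)/(r−g) ⇒ P(r−g) = D₀(1+g) ⇒ g(P+D₀) = P·r − D₀
g = (P·r − D₀)/(P + D₀) = ($203,702.88×0.083 − $7,430.00) / ($203,702.88 + $7,430.00) = 0.044888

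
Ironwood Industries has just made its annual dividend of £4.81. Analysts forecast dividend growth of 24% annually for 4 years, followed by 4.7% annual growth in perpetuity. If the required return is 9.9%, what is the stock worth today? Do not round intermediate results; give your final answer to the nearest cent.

£183.21

D_1 = 5.96440
D_2 = 7.39586
D_3 = 9.17086
D_4 = 11.37187
Terminal value at year 4: TV = D_4×(1+g_2)/(r−g_2) = 11.90635/0.052 = 228.96819
P_0 = D_1/(1+r)^1 + D_2/(1+r)^2 + D_3/(1+r)^3 + D_4/(1+r)^4 + TV/(1+r)^4
    = 5.42712 + 6.12341 + 6.90903 + 7.79545 + 156.95834 = 183.21333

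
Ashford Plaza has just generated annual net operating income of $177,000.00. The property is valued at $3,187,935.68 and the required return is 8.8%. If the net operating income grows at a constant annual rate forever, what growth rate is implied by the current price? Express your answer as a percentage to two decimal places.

3.08%

P = D₀(1+g)/(r−g) ⇒ P(r−g) = D₀(1+g) ⇒ g(P+D₀) = P·r − D₀
g = (P·r − D₀)/(P + D₀) = ($3,187,935.68×0.088 − $177,000.00) / ($3,187,935.68 + $177,000.00) = 0.030770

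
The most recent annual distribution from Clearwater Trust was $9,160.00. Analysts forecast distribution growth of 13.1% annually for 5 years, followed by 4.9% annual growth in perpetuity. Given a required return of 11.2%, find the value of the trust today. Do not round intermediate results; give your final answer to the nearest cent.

D_1 = 10359.96000
D_2 = 11717.11476
D_3 = 13252.05679
D_4 = 14988.07623
D_5 = 16951.51422
Terminal value at year 5: TV = D_5×(1+g_2)/(r−g_2) = 17782.13842/0.063 = 282256.16535
P_0 = D_1/(1+r)^1 + D_2/(1+r)^2 + D_3/(1+r)^3 + D_4/(1+r)^4 + D_5/(1+r)^5 + TV/(1+r)^5
    = 9316.51079 + 9475.69578 + 9637.60065 + 9802.27189 + 9969.75675 + 166004.36235 = 214206.19820

$214206.20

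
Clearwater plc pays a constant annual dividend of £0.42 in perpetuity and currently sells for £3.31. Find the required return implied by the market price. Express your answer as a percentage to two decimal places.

12.69%

P = C/r ⇒ r = C/P = £0.42/£3.31 = 0.126888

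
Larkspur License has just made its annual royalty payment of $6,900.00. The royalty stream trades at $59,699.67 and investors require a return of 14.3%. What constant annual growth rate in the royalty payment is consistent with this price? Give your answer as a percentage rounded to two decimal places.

P = D₀(1+g)/(r−g) ⇒ P(r−g) = D₀(1+g) ⇒ g(P+D₀) = P·r − D₀
g = (P·r − D₀)/(P + D₀) = ($59,699.67×0.143 − $6,900.00) / ($59,699.67 + $6,900.00) = 0.024580

2.46%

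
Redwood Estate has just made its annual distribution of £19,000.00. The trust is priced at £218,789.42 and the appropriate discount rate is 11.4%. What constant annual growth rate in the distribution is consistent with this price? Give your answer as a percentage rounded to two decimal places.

P = D₀(1+g)/(r−g) ⇒ P(r−g) = D₀(1+g) ⇒ g(P+D₀) = P·r − D₀
g = (P·r − D₀)/(P + D₀) = (£218,789.42×0.114 − £19,000.00) / (£218,789.42 + £19,000.00) = 0.024988

2.50%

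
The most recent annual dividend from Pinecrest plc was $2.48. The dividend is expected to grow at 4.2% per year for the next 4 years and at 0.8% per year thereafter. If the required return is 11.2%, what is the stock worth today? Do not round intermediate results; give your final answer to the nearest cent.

D_1 = 2.58416
D_2 = 2.69269
D_3 = 2.80579
D_4 = 2.92363
Terminal value at year 4: TV = D_4×(1+g_2)/(r−g_2) = 2.94702/0.104 = 28.33673
P_0 = D_1/(1+r)^1 + D_2/(1+r)^2 + D_3/(1+r)^3 + D_4/(1+r)^4 + TV/(1+r)^4
    = 2.32388 + 2.17760 + 2.04052 + 1.91207 + 18.53235 = 26.98642

$26.99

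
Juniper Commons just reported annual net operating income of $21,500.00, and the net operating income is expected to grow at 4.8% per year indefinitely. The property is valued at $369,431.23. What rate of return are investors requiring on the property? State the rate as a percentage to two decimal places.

10.90%

D₁ = $21,500.00 × 1.048 = $22,532.0000
P = D₁/(r − g) ⇒ r = D₁/P + g = $22,532.0000/$369,431.23 + 0.048 = 0.060991 + 0.048 = 0.108991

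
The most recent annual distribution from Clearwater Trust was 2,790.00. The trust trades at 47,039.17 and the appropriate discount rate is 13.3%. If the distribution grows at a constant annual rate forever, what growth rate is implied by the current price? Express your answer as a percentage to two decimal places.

6.96%

P = D₀(1+g)/(r−g) ⇒ P(r−g) = D₀(1+g) ⇒ g(P+D₀) = P·r − D₀
g = (P·r − D₀)/(P + D₀) = (47,039.17×0.133 − 2,790.00) / (47,039.17 + 2,790.00) = 0.069562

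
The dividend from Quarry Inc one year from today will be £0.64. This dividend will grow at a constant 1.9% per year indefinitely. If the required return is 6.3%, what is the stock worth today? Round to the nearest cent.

Growing perpetuity: P = D₁ / (r − g) = £0.6400 / (0.063 − 0.019) = £14.55

£14.55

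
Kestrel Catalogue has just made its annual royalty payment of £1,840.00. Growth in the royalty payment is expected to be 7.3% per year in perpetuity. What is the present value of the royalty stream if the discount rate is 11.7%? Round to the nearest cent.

D₁ = D₀ × (1 + g) = £1,840.00 × 1.073 = £1,974.3200
Growing perpetuity: P = D₁ / (r − g) = £1,974.3200 / (0.117 − 0.073) = £44,870.91

£44870.91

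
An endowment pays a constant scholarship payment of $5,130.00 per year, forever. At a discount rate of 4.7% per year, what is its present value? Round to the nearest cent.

$109148.94

Level perpetuity: PV = C / r = $5,130.00 / 0.047 = $109,148.94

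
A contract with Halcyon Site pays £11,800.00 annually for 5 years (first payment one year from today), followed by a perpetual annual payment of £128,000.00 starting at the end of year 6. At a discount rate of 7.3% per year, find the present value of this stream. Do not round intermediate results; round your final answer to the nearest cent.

£1280784.45

PV of 5-year annuity: £11,800.00 × [1 − (1+0.073)^−5] / 0.073 = 47996.16533
Perpetuity value at year 5: £128,000.00 / 0.073 = 1753424.65753
PV of perpetuity: 1753424.65753 / (1+0.073)^5 = 1232788.28784
Total PV = 47996.16533 + 1232788.28784 = 1280784.45318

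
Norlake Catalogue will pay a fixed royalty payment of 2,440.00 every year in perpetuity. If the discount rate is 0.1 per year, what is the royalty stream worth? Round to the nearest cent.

24400.00

Level perpetuity: PV = C / r = 2,440.00 / 0.1 = 24,400.00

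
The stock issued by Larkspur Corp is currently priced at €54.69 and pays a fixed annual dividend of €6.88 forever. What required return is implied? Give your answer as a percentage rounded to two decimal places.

12.58%

P = C/r ⇒ r = C/P = €6.88/€54.69 = 0.125800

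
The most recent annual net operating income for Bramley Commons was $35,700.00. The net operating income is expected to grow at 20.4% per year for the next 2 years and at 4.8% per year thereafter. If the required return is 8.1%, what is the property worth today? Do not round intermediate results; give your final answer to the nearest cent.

$1490475.25

D_1 = 42982.80000
D_2 = 51751.29120
Terminal value at year 2: TV = D_2×(1+g_2)/(r−g_2) = 54235.35318/0.033 = 1643495.55084
P_0 = D_1/(1+r)^1 + D_2/(1+r)^2 + TV/(1+r)^2
    = 39762.07216 + 44286.34124 + 1406426.83680 = 1490475.25019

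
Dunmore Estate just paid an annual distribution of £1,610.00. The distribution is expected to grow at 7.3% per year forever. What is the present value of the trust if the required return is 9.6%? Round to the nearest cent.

D₁ = D₀ × (1 + g) = £1,610.00 × 1.073 = £1,727.5300
Growing perpetuity: P = D₁ / (r − g) = £1,727.5300 / (0.096 − 0.073) = £75,110.00

£75110.00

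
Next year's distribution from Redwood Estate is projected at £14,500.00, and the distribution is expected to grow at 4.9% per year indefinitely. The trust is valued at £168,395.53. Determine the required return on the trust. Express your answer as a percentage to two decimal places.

13.51%

P = D₁/(r − g) ⇒ r = D₁/P + g = £14,500.0000/£168,395.53 + 0.049 = 0.086107 + 0.049 = 0.135107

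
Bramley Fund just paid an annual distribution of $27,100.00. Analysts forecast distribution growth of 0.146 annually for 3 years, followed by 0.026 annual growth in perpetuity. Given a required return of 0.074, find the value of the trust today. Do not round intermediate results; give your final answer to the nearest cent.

D_1 = 31056.60000
D_2 = 35590.86360
D_3 = 40787.12969
Terminal value at year 3: TV = D_3×(1+g_2)/(r−g_2) = 41847.59506/0.048 = 871824.89703
P_0 = D_1/(1+r)^1 + D_2/(1+r)^2 + D_3/(1+r)^3 + TV/(1+r)^3
    = 28916.75978 + 30855.31350 + 32923.82614 + 703746.78378 = 796442.68320

$796442.68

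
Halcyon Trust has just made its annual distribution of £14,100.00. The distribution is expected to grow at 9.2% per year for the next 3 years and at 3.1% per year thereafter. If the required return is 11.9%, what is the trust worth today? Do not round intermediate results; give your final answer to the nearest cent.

D_1 = 15397.20000
D_2 = 16813.74240
D_3 = 18360.60670
Terminal value at year 3: TV = D_3×(1+g_2)/(r−g_2) = 18929.78551/0.088 = 215111.19896
P_0 = D_1/(1+r)^1 + D_2/(1+r)^2 + D_3/(1+r)^3 + TV/(1+r)^3
    = 13759.78552 + 13427.77997 + 13103.78528 + 153522.75712 = 193814.10790

£193814.11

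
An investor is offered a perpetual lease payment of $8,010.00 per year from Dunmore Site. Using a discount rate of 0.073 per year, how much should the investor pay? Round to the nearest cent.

Level perpetuity: PV = C / r = $8,010.00 / 0.073 = $109,726.03

$109726.03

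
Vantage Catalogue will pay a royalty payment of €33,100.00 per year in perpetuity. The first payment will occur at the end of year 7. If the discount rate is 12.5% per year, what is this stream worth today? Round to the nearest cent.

Value at end of year 6: C / r = €33,100.00 / 0.125 = €264,800.0000
Discount to today: PV = €264,800.0000 / (1 + 0.125)^6 = €264,800.0000 / 2.027287 = €130,617.94

€130617.94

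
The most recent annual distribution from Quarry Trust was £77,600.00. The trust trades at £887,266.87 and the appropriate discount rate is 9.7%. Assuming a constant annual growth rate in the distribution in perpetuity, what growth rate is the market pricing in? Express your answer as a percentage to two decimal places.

P = D₀(1+g)/(r−g) ⇒ P(r−g) = D₀(1+g) ⇒ g(P+D₀) = P·r − D₀
g = (P·r − D₀)/(P + D₀) = (£887,266.87×0.097 − £77,600.00) / (£887,266.87 + £77,600.00) = 0.008773

0.88%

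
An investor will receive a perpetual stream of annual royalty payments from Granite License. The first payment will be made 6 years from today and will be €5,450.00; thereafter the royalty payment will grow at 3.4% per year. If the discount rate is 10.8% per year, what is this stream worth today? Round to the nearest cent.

Value at end of year 5: C₁ / (r − g) = €5,450.00 / (0.108 − 0.034) = €73,648.6486
Discount to today: PV = €73,648.6486 / (1 + 0.108)^5 = €73,648.6486 / 1.669932 = €44,102.78

€44102.78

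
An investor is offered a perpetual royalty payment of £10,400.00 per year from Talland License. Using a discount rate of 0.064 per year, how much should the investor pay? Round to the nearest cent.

£162500.00

Level perpetuity: PV = C / r = £10,400.00 / 0.064 = £162,500.00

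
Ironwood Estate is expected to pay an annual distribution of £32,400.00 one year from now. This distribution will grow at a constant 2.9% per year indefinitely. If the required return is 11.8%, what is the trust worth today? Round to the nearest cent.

Growing perpetuity: P = D₁ / (r − g) = £32,400.0000 / (0.118 − 0.029) = £364,044.94

£364044.94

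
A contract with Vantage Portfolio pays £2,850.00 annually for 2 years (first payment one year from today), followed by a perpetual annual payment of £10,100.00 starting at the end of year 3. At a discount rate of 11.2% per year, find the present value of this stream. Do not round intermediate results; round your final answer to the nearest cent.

PV of 2-year annuity: £2,850.00 × [1 − (1+0.112)^−2] / 0.112 = 4867.76047
Perpetuity value at year 2: £10,100.00 / 0.112 = 90178.57143
PV of perpetuity: 90178.57143 / (1+0.112)^2 = 72927.91152
Total PV = 4867.76047 + 72927.91152 = 77795.67199

£77795.67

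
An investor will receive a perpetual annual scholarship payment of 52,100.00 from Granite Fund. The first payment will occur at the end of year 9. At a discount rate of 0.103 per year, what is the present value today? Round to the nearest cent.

230885.36

Value at end of year 8: C / r = 52,100.00 / 0.103 = 505,825.2427
Discount to today: PV = 505,825.2427 / (1 + 0.103)^8 = 505,825.2427 / 2.190807 = 230,885.36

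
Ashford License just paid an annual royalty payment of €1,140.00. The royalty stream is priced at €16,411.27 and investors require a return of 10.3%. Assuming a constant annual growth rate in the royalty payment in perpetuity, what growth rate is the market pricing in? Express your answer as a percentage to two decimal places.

3.14%

P = D₀(1+g)/(r−g) ⇒ P(r−g) = D₀(1+g) ⇒ g(P+D₀) = P·r − D₀
g = (P·r − D₀)/(P + D₀) = (€16,411.27×0.103 − €1,140.00) / (€16,411.27 + €1,140.00) = 0.031357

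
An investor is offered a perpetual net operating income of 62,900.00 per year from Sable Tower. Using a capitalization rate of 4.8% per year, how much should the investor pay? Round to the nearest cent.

Level perpetuity: PV = C / r = 62,900.00 / 0.048 = 1,310,416.67

1310416.67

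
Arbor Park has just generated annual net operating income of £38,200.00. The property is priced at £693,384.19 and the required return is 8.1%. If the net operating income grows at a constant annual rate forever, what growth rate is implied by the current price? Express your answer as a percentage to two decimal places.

P = D₀(1+g)/(r−g) ⇒ P(r−g) = D₀(1+g) ⇒ g(P+D₀) = P·r − D₀
g = (P·r − D₀)/(P + D₀) = (£693,384.19×0.081 − £38,200.00) / (£693,384.19 + £38,200.00) = 0.024555

2.46%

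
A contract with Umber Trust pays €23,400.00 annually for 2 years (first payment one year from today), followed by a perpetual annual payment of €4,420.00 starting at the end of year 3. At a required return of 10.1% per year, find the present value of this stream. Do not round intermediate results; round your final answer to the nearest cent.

PV of 2-year annuity: €23,400.00 × [1 − (1+0.101)^−2] / 0.101 = 40557.13533
Perpetuity value at year 2: €4,420.00 / 0.101 = 43762.37624
PV of perpetuity: 43762.37624 / (1+0.101)^2 = 36101.58401
Total PV = 40557.13533 + 36101.58401 = 76658.71934

€76658.72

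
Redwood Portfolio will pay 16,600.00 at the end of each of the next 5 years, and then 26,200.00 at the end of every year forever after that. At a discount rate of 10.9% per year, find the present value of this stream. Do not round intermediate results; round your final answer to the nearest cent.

204796.93

PV of 5-year annuity: 16,600.00 × [1 − (1+0.109)^−5] / 0.109 = 61506.53742
Perpetuity value at year 5: 26,200.00 / 0.109 = 240366.97248
PV of perpetuity: 240366.97248 / (1+0.109)^5 = 143290.38931
Total PV = 61506.53742 + 143290.38931 = 204796.92674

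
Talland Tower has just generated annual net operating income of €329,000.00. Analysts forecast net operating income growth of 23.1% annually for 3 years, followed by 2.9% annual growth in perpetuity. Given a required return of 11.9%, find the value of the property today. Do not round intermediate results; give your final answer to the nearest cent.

D_1 = 404999.00000
D_2 = 498553.76900
D_3 = 613719.68964
Terminal value at year 3: TV = D_3×(1+g_2)/(r−g_2) = 631517.56064/0.09 = 7016861.78487
P_0 = D_1/(1+r)^1 + D_2/(1+r)^2 + D_3/(1+r)^3 + TV/(1+r)^3
    = 361929.40125 + 398154.68538 + 438005.73521 + 5007865.57260 = 6205955.39444

€6205955.39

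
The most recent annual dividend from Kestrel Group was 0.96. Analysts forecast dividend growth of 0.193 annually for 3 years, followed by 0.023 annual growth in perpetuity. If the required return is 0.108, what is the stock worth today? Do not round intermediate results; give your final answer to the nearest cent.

D_1 = 1.14528
D_2 = 1.36632
D_3 = 1.63002
Terminal value at year 3: TV = D_3×(1+g_2)/(r−g_2) = 1.66751/0.085 = 19.61775
P_0 = D_1/(1+r)^1 + D_2/(1+r)^2 + D_3/(1+r)^3 + TV/(1+r)^3
    = 1.03365 + 1.11294 + 1.19832 + 14.42215 = 17.76706

17.77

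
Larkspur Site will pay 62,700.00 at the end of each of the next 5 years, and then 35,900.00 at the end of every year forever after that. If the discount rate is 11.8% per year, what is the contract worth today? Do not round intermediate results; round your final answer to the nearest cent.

401325.87

PV of 5-year annuity: 62,700.00 × [1 − (1+0.118)^−5] / 0.118 = 227143.81000
Perpetuity value at year 5: 35,900.00 / 0.118 = 304237.28814
PV of perpetuity: 304237.28814 / (1+0.118)^5 = 174182.06040
Total PV = 227143.81000 + 174182.06040 = 401325.87040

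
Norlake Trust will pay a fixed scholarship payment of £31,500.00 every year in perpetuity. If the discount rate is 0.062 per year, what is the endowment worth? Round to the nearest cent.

Level perpetuity: PV = C / r = £31,500.00 / 0.062 = £508,064.52

£508064.52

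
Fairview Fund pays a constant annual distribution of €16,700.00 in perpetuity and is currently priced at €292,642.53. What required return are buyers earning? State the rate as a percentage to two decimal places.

5.71%

P = C/r ⇒ r = C/P = €16,700.00/€292,642.53 = 0.057066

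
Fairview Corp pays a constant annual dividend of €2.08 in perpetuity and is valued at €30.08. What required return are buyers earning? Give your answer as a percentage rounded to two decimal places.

6.91%

P = C/r ⇒ r = C/P = €2.08/€30.08 = 0.069149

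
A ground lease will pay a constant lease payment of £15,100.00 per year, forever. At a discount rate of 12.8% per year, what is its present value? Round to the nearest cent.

Level perpetuity: PV = C / r = £15,100.00 / 0.128 = £117,968.75

£117968.75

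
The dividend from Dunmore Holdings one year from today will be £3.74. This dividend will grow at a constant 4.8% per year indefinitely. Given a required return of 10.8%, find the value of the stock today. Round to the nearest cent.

£62.33

Growing perpetuity: P = D₁ / (r − g) = £3.7400 / (0.108 − 0.048) = £62.33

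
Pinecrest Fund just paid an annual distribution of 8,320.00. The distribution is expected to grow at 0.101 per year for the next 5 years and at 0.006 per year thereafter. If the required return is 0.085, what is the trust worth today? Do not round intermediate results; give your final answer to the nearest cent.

157470.99

D_1 = 9160.32000
D_2 = 10085.51232
D_3 = 11104.14906
D_4 = 12225.66812
D_5 = 13460.46060
Terminal value at year 5: TV = D_5×(1+g_2)/(r−g_2) = 13541.22336/0.079 = 171407.89068
P_0 = D_1/(1+r)^1 + D_2/(1+r)^2 + D_3/(1+r)^3 + D_4/(1+r)^4 + D_5/(1+r)^5 + TV/(1+r)^5
    = 8442.69124 + 8567.19176 + 8693.52823 + 8821.72772 + 8951.81772 + 113994.03321 = 157470.98988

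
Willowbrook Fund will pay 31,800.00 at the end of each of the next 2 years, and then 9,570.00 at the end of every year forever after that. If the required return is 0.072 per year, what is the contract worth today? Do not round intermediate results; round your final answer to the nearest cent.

PV of 2-year annuity: 31,800.00 × [1 − (1+0.072)^−2] / 0.072 = 57335.98797
Perpetuity value at year 2: 9,570.00 / 0.072 = 132916.66667
PV of perpetuity: 132916.66667 / (1+0.072)^2 = 115661.77972
Total PV = 57335.98797 + 115661.77972 = 172997.76769

172997.77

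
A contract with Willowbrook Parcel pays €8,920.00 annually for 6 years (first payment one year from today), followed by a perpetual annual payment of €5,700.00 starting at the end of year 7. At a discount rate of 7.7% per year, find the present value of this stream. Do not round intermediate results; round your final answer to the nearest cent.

PV of 6-year annuity: €8,920.00 × [1 − (1+0.077)^−6] / 0.077 = 41614.07912
Perpetuity value at year 6: €5,700.00 / 0.077 = 74025.97403
PV of perpetuity: 74025.97403 / (1+0.077)^6 = 47434.01764
Total PV = 41614.07912 + 47434.01764 = 89048.09676

€89048.10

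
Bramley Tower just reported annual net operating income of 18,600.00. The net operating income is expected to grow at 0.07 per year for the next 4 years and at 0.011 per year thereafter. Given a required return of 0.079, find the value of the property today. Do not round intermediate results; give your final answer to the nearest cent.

340288.00

D_1 = 19902.00000
D_2 = 21295.14000
D_3 = 22785.79980
D_4 = 24380.80579
Terminal value at year 4: TV = D_4×(1+g_2)/(r−g_2) = 24648.99465/0.068 = 362485.21544
P_0 = D_1/(1+r)^1 + D_2/(1+r)^2 + D_3/(1+r)^3 + D_4/(1+r)^4 + TV/(1+r)^4
    = 18444.85635 + 18291.00676 + 18138.44044 + 17987.14668 + 267426.54844 = 340287.99866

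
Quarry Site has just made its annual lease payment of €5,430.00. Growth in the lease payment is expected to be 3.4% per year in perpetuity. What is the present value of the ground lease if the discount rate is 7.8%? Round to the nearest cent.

D₁ = D₀ × (1 + g) = €5,430.00 × 1.034 = €5,614.6200
Growing perpetuity: P = D₁ / (r − g) = €5,614.6200 / (0.078 − 0.034) = €127,605.00

€127605.00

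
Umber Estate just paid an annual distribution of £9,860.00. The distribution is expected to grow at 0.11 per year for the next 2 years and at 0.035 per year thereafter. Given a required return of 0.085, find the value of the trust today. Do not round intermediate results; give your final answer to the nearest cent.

£234022.78

D_1 = 10944.60000
D_2 = 12148.50600
Terminal value at year 2: TV = D_2×(1+g_2)/(r−g_2) = 12573.70371/0.05 = 251474.07420
P_0 = D_1/(1+r)^1 + D_2/(1+r)^2 + TV/(1+r)^2
    = 10087.18894 + 10319.61265 + 213615.98182 = 234022.78341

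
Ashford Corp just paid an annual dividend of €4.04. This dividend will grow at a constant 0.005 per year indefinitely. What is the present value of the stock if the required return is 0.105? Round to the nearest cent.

D₁ = D₀ × (1 + g) = €4.04 × 1.005 = €4.0602
Growing perpetuity: P = D₁ / (r − g) = €4.0602 / (0.105 − 0.005) = €40.60

€40.60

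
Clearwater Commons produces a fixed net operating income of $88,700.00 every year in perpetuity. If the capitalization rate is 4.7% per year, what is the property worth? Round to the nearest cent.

Level perpetuity: PV = C / r = $88,700.00 / 0.047 = $1,887,234.04

$1887234.04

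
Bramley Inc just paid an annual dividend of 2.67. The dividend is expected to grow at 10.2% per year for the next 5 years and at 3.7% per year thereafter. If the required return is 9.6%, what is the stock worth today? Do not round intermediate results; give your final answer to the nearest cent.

61.80

D_1 = 2.94234
D_2 = 3.24246
D_3 = 3.57319
D_4 = 3.93765
D_5 = 4.33930
Terminal value at year 5: TV = D_5×(1+g_2)/(r−g_2) = 4.49985/0.059 = 76.26864
P_0 = D_1/(1+r)^1 + D_2/(1+r)^2 + D_3/(1+r)^3 + D_4/(1+r)^4 + D_5/(1+r)^5 + TV/(1+r)^5
    = 2.68462 + 2.69931 + 2.71409 + 2.72895 + 2.74389 + 48.22733 = 61.79819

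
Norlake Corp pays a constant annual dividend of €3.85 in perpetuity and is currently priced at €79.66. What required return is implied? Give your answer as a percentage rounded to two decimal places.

P = C/r ⇒ r = C/P = €3.85/€79.66 = 0.048330

4.83%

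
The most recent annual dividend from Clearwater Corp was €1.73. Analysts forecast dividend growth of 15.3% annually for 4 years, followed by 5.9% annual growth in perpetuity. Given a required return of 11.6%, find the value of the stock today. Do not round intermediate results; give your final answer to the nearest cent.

D_1 = 1.99469
D_2 = 2.29988
D_3 = 2.65176
D_4 = 3.05748
Terminal value at year 4: TV = D_4×(1+g_2)/(r−g_2) = 3.23787/0.057 = 56.80472
P_0 = D_1/(1+r)^1 + D_2/(1+r)^2 + D_3/(1+r)^3 + D_4/(1+r)^4 + TV/(1+r)^4
    = 1.78736 + 1.84661 + 1.90784 + 1.97109 + 36.62079 = 44.13369

€44.13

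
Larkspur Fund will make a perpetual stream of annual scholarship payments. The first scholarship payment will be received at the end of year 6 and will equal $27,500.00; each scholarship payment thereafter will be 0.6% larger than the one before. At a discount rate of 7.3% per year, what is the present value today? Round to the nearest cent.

$288575.38

Value at end of year 5: C₁ / (r − g) = $27,500.00 / (0.073 − 0.006) = $410,447.7612
Discount to today: PV = $410,447.7612 / (1 + 0.073)^5 = $410,447.7612 / 1.422324 = $288,575.38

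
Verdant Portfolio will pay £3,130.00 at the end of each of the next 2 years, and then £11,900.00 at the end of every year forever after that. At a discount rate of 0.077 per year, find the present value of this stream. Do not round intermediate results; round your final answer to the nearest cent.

PV of 2-year annuity: £3,130.00 × [1 − (1+0.077)^−2] / 0.077 = 5604.66201
Perpetuity value at year 2: £11,900.00 / 0.077 = 154545.45455
PV of perpetuity: 154545.45455 / (1+0.077)^2 = 133236.99515
Total PV = 5604.66201 + 133236.99515 = 138841.65716

£138841.66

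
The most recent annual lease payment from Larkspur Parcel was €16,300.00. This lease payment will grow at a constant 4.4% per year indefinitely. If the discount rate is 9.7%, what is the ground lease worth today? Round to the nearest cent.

D₁ = D₀ × (1 + g) = €16,300.00 × 1.044 = €17,017.2000
Growing perpetuity: P = D₁ / (r − g) = €17,017.2000 / (0.097 − 0.044) = €321,079.25

€321079.25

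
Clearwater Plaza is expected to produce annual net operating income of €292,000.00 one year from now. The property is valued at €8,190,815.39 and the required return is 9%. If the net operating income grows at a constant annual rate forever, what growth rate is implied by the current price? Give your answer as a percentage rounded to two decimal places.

5.44%

P = D₁/(r−g) ⇒ g = r − D₁/P = 0.09 − €292,000.00/€8,190,815.39 = 0.054350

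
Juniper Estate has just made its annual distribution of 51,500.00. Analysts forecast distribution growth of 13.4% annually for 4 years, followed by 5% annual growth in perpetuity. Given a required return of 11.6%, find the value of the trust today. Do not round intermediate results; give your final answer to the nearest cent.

D_1 = 58401.00000
D_2 = 66226.73400
D_3 = 75101.11636
D_4 = 85164.66595
Terminal value at year 4: TV = D_4×(1+g_2)/(r−g_2) = 89422.89925/0.066 = 1354892.41280
P_0 = D_1/(1+r)^1 + D_2/(1+r)^2 + D_3/(1+r)^3 + D_4/(1+r)^4 + TV/(1+r)^4
    = 52330.64516 + 53174.68783 + 54032.34408 + 54903.83350 + 873470.07843 = 1087911.58899

1087911.59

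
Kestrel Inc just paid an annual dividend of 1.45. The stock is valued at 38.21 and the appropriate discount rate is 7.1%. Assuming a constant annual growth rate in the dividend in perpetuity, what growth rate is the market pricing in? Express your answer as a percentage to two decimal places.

3.18%

P = D₀(1+g)/(r−g) ⇒ P(r−g) = D₀(1+g) ⇒ g(P+D₀) = P·r − D₀
g = (P·r − D₀)/(P + D₀) = (38.21×0.071 − 1.45) / (38.21 + 1.45) = 0.031843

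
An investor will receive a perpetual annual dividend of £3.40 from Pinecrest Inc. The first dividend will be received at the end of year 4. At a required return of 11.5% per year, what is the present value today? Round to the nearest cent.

£21.33

Value at end of year 3: C / r = £3.40 / 0.115 = £29.5652
Discount to today: PV = £29.5652 / (1 + 0.115)^3 = £29.5652 / 1.386196 = £21.33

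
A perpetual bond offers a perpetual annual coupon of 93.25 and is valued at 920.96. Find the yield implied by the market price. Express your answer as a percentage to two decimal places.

P = C/r ⇒ r = C/P = 93.25/920.96 = 0.101253

10.13%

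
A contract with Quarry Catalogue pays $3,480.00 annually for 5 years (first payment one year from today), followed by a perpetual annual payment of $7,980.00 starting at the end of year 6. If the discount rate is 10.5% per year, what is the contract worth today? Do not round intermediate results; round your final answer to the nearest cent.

$59157.14

PV of 5-year annuity: $3,480.00 × [1 − (1+0.105)^−5] / 0.105 = 13025.14662
Perpetuity value at year 5: $7,980.00 / 0.105 = 76000.00000
PV of perpetuity: 76000.00000 / (1+0.105)^5 = 46131.99138
Total PV = 13025.14662 + 46131.99138 = 59157.13799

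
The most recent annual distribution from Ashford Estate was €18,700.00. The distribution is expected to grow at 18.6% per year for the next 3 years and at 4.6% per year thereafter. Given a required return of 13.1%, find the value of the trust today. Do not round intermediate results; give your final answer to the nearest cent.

€327086.21

D_1 = 22178.20000
D_2 = 26303.34520
D_3 = 31195.76741
Terminal value at year 3: TV = D_3×(1+g_2)/(r−g_2) = 32630.77271/0.085 = 383891.44362
P_0 = D_1/(1+r)^1 + D_2/(1+r)^2 + D_3/(1+r)^3 + TV/(1+r)^3
    = 19609.37224 + 20562.96682 + 21562.93426 + 265350.93219 = 327086.20551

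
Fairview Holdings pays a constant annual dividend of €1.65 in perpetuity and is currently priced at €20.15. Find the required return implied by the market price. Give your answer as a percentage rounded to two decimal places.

8.19%

P = C/r ⇒ r = C/P = €1.65/€20.15 = 0.081886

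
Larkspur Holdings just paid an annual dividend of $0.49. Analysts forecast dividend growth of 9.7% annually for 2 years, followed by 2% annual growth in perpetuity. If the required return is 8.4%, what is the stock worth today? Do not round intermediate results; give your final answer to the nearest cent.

D_1 = 0.53753
D_2 = 0.58967
Terminal value at year 2: TV = D_2×(1+g_2)/(r−g_2) = 0.60146/0.064 = 9.39787
P_0 = D_1/(1+r)^1 + D_2/(1+r)^2 + TV/(1+r)^2
    = 0.49588 + 0.50182 + 7.99781 = 8.99551

$9.00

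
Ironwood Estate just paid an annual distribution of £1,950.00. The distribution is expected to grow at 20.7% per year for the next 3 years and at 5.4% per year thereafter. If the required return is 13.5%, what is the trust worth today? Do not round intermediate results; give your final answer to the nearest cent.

£37139.87

D_1 = 2353.65000
D_2 = 2840.85555
D_3 = 3428.91265
Terminal value at year 3: TV = D_3×(1+g_2)/(r−g_2) = 3614.07393/0.081 = 44618.19669
P_0 = D_1/(1+r)^1 + D_2/(1+r)^2 + D_3/(1+r)^3 + TV/(1+r)^3
    = 2073.70044 + 2205.24796 + 2345.14034 + 30515.77676 = 37139.86549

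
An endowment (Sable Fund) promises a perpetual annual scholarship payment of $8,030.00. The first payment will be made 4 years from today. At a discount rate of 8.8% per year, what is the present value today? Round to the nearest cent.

$70851.03

Value at end of year 3: C / r = $8,030.00 / 0.088 = $91,250.0000
Discount to today: PV = $91,250.0000 / (1 + 0.088)^3 = $91,250.0000 / 1.287913 = $70,851.03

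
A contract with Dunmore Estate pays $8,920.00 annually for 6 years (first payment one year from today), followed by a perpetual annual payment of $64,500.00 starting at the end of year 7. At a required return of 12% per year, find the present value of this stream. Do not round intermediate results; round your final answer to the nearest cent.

PV of 6-year annuity: $8,920.00 × [1 − (1+0.12)^−6] / 0.12 = 36673.75333
Perpetuity value at year 6: $64,500.00 / 0.12 = 537500.00000
PV of perpetuity: 537500.00000 / (1+0.12)^6 = 272314.22763
Total PV = 36673.75333 + 272314.22763 = 308987.98096

$308987.98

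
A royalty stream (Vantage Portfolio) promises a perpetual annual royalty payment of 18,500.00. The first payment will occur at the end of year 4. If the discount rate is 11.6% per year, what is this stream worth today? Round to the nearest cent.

Value at end of year 3: C / r = 18,500.00 / 0.116 = 159,482.7586
Discount to today: PV = 159,482.7586 / (1 + 0.116)^3 = 159,482.7586 / 1.389929 = 114,741.67

114741.67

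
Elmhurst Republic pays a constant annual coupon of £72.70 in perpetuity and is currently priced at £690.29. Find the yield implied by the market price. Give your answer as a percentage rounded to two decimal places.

P = C/r ⇒ r = C/P = £72.70/£690.29 = 0.105318

10.53%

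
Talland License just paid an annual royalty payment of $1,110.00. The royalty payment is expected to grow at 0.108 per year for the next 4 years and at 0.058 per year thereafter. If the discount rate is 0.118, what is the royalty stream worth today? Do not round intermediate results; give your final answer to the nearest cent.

$23223.65

D_1 = 1229.88000
D_2 = 1362.70704
D_3 = 1509.87940
D_4 = 1672.94638
Terminal value at year 4: TV = D_4×(1+g_2)/(r−g_2) = 1769.97727/0.06 = 29499.62109
P_0 = D_1/(1+r)^1 + D_2/(1+r)^2 + D_3/(1+r)^3 + D_4/(1+r)^4 + TV/(1+r)^4
    = 1100.07156 + 1090.23192 + 1080.48029 + 1070.81589 + 18882.05348 = 23223.65314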